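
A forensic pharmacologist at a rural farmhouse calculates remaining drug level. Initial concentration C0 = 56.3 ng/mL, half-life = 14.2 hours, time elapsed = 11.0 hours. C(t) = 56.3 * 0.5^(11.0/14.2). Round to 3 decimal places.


Drug concentration decay:
Number of half-lives = t / t_half = 11.0 / 14.2 = 0.774648
Decay factor = 0.5^0.774648 = 0.58453123
C(t) = 56.3 * 0.58453123 = 32.909 ng/mL

32.909


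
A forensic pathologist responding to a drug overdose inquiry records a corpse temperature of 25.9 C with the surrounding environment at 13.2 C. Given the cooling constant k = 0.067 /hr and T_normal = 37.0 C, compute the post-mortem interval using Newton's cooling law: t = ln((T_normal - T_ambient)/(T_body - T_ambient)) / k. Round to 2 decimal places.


Using Newton's law of cooling:
t = ln((T_normal - T_ambient) / (T_body - T_ambient)) / k
T_normal - T_ambient = 23.8
T_body - T_ambient = 12.7
Ratio = 1.874016
ln(ratio) = 0.628084
t = 0.628084 / 0.067 = 9.37 hours

9.37


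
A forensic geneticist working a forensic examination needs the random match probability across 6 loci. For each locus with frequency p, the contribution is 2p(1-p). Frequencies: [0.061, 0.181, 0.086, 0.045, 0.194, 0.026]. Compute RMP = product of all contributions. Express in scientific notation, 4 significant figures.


Computing RMP for 6 loci:
Locus 1: 2 * 0.061 * 0.939 = 0.114558
Locus 2: 2 * 0.181 * 0.819 = 0.296478
Locus 3: 2 * 0.086 * 0.914 = 0.157208
Locus 4: 2 * 0.045 * 0.955 = 0.08595
Locus 5: 2 * 0.194 * 0.806 = 0.312728
Locus 6: 2 * 0.026 * 0.974 = 0.050648
RMP = 7.269e-06

7.269e-06


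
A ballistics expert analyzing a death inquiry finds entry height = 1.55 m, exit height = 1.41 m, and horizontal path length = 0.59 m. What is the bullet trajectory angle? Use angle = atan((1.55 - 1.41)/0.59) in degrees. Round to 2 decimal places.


Bullet trajectory angle:
Height difference = 1.55 - 1.41 = 0.14 m
angle = atan(0.14 / 0.59)
angle = atan(0.237288)
angle = 13.35 degrees

13.35


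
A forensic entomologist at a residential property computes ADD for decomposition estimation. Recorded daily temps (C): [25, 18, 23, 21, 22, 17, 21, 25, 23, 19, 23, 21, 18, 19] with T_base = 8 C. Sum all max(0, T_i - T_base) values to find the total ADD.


Computing ADD day by day:
Day 1: max(0, 25 - 8) = 17
Day 2: max(0, 18 - 8) = 10
Day 3: max(0, 23 - 8) = 15
Day 4: max(0, 21 - 8) = 13
Day 5: max(0, 22 - 8) = 14
Day 6: max(0, 17 - 8) = 9
Day 7: max(0, 21 - 8) = 13
Day 8: max(0, 25 - 8) = 17
Day 9: max(0, 23 - 8) = 15
Day 10: max(0, 19 - 8) = 11
Day 11: max(0, 23 - 8) = 15
Day 12: max(0, 21 - 8) = 13
Day 13: max(0, 18 - 8) = 10
Day 14: max(0, 19 - 8) = 11
Total ADD = 183

183


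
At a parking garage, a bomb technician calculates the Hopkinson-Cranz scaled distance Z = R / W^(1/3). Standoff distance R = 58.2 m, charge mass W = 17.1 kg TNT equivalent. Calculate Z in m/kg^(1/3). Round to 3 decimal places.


Scaled distance calculation:
W^(1/3) = 17.1^(1/3) = 2.576313
Z = R / W^(1/3) = 58.2 / 2.576313
Z = 22.590 m/kg^(1/3)

22.590


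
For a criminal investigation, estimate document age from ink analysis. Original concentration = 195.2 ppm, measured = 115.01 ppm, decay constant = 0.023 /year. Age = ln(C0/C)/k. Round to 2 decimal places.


Document age estimation:
C0/C = 195.2 / 115.01 = 1.697244
ln(C0/C) = 0.529006
t = 0.529006 / 0.023 = 23.00 years

23.00


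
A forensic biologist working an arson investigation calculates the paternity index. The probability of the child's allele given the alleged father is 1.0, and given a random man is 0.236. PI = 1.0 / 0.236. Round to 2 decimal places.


Paternity Index calculation:
PI = P(allele|father) / P(allele|random)
PI = 1.0 / 0.236
PI = 4.24

4.24


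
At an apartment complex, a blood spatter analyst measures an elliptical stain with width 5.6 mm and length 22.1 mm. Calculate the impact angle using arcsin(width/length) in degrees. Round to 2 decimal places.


Blood spatter impact angle calculation:
width / length = 5.6 / 22.1 = 0.253394
angle = arcsin(0.253394)
angle = 14.68 degrees

14.68


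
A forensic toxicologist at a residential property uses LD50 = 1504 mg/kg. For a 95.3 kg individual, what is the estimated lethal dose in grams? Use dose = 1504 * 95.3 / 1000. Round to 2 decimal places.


Lethal dose calculation:
Lethal dose = LD50 * body_weight / 1000
= 1504 * 95.3 / 1000
= 143331.2 / 1000
= 143.33 g

143.33


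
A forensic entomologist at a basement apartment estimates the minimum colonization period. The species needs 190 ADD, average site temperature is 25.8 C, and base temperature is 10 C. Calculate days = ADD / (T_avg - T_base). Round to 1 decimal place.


Insect development time:
Effective temperature = avg_temp - T_base = 25.8 - 10 = 15.8 C
Days = ADD / effective_temp = 190 / 15.8 = 12.0 days

12.0


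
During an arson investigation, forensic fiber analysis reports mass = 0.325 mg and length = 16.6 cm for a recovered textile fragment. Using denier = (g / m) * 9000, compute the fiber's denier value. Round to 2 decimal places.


Denier calculation:
Mass in grams = 0.325 mg / 1000 = 0.000325 g
Length in meters = 16.6 cm / 100 = 0.166 m
Linear density = mass / length = 0.000325 / 0.166 = 0.00195783 g/m
Denier = (g/m) * 9000 = 0.00195783 * 9000 = 17.62

17.62


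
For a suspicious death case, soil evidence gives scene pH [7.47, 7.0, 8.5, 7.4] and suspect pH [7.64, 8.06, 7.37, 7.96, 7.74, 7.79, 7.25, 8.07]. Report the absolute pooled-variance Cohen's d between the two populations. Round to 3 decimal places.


Pooled-variance Cohen's d for soil pH comparison:
Scene mean = 30.37 / 4 = 7.5925
Suspect mean = 61.88 / 8 = 7.735
Scene sample variance s_s^2 = 0.408892
Suspect sample variance s_c^2 = 0.092714
Pooled variance = ((n_s-1)*s_s^2 + (n_c-1)*s_c^2) / (n_s + n_c - 2) = 0.187568
Pooled SD = sqrt(0.187568) = 0.433091
Mean difference = -0.1425
|d| = |-0.1425| / 0.433091 = 0.329

0.329


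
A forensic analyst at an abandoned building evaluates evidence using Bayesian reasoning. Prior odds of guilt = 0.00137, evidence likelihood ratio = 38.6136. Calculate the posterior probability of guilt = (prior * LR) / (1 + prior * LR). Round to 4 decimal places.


Bayesian evidence evaluation:
Posterior odds = prior_odds * LR = 0.00137 * 38.6136 = 0.05290063
Posterior probability = posterior_odds / (1 + posterior_odds)
= 0.05290063 / (1 + 0.05290063)
= 0.05290063 / 1.05290063
= 0.0502

0.0502


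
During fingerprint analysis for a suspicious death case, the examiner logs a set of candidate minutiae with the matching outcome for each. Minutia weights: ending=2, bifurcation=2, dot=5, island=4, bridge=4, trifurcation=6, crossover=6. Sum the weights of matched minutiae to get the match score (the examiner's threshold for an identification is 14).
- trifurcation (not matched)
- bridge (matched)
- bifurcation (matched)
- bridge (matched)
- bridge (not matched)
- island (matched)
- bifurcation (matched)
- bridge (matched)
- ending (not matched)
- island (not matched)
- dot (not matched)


Weighted minutiae match score:
  trifurcation: not matched, +0
  bridge: matched, +4 (running total 4)
  bifurcation: matched, +2 (running total 6)
  bridge: matched, +4 (running total 10)
  bridge: not matched, +0
  island: matched, +4 (running total 14)
  bifurcation: matched, +2 (running total 16)
  bridge: matched, +4 (running total 20)
  ending: not matched, +0
  island: not matched, +0
  dot: not matched, +0
Total score = 20
Threshold = 14; verdict = identification

20


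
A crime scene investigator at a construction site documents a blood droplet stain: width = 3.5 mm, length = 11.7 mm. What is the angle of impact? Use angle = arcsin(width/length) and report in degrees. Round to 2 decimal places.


Blood spatter impact angle calculation:
width / length = 3.5 / 11.7 = 0.299145
angle = arcsin(0.299145)
angle = 17.41 degrees

17.41


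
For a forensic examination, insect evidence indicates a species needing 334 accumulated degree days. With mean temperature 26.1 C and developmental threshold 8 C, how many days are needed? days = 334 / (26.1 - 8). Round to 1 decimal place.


Insect development time:
Effective temperature = avg_temp - T_base = 26.1 - 8 = 18.1 C
Days = ADD / effective_temp = 334 / 18.1 = 18.5 days

18.5


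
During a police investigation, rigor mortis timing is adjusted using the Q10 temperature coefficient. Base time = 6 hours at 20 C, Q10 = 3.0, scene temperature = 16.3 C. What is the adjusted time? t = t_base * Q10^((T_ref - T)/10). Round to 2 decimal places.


Rigor mortis time adjustment:
Exponent = (T_ref - T_actual) / 10 = (20 - 16.3) / 10 = 0.37
Q10 factor = 3.0^0.37 = 1.50153
t_adjusted = 6 * 1.50153 = 9.01 hours

9.01


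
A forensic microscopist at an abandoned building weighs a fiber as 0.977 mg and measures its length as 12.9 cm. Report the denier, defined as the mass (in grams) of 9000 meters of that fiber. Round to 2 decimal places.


Denier calculation:
Mass in grams = 0.977 mg / 1000 = 0.000977 g
Length in meters = 12.9 cm / 100 = 0.129 m
Linear density = mass / length = 0.000977 / 0.129 = 0.00757364 g/m
Denier = (g/m) * 9000 = 0.00757364 * 9000 = 68.16

68.16


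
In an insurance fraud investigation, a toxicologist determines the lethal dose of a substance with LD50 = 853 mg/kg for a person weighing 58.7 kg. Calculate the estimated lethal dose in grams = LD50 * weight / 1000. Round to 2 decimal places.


Lethal dose calculation:
Lethal dose = LD50 * body_weight / 1000
= 853 * 58.7 / 1000
= 50071.1 / 1000
= 50.07 g

50.07


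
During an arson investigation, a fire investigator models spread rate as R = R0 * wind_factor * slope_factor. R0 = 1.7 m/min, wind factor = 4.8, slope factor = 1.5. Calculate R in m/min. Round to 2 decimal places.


Fire spread rate calculation:
R = R0 * wind_factor * slope_factor
= 1.7 * 4.8 * 1.5
= 8.16 * 1.5
= 12.24 m/min

12.24


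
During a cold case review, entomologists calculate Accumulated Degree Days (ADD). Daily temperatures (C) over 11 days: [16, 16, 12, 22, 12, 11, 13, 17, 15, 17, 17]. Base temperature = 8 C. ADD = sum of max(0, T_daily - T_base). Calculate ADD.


Computing ADD day by day:
Day 1: max(0, 16 - 8) = 8
Day 2: max(0, 16 - 8) = 8
Day 3: max(0, 12 - 8) = 4
Day 4: max(0, 22 - 8) = 14
Day 5: max(0, 12 - 8) = 4
Day 6: max(0, 11 - 8) = 3
Day 7: max(0, 13 - 8) = 5
Day 8: max(0, 17 - 8) = 9
Day 9: max(0, 15 - 8) = 7
Day 10: max(0, 17 - 8) = 9
Day 11: max(0, 17 - 8) = 9
Total ADD = 80

80


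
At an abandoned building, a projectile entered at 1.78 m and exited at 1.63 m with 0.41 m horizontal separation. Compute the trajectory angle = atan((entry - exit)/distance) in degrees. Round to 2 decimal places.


Bullet trajectory angle:
Height difference = 1.78 - 1.63 = 0.15 m
angle = atan(0.15 / 0.41)
angle = atan(0.365854)
angle = 20.10 degrees

20.10


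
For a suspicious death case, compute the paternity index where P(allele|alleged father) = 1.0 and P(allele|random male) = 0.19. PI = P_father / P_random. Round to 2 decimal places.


Paternity Index calculation:
PI = P(allele|father) / P(allele|random)
PI = 1.0 / 0.19
PI = 5.26

5.26


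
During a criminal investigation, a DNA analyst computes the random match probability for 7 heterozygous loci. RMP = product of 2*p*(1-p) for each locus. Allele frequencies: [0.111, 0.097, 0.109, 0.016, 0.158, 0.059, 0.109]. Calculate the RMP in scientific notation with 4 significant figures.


Computing RMP for 7 loci:
Locus 1: 2 * 0.111 * 0.889 = 0.197358
Locus 2: 2 * 0.097 * 0.903 = 0.175182
Locus 3: 2 * 0.109 * 0.891 = 0.194238
Locus 4: 2 * 0.016 * 0.984 = 0.031488
Locus 5: 2 * 0.158 * 0.842 = 0.266072
Locus 6: 2 * 0.059 * 0.941 = 0.111038
Locus 7: 2 * 0.109 * 0.891 = 0.194238
RMP = 1.213e-06

1.213e-06


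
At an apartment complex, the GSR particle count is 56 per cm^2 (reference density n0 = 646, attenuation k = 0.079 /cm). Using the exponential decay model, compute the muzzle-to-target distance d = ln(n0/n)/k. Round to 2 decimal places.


GSR distance calculation:
n0/n = 646 / 56 = 11.535714
ln(n0/n) = 2.445448
d = 2.445448 / 0.079 = 30.96 cm

30.96


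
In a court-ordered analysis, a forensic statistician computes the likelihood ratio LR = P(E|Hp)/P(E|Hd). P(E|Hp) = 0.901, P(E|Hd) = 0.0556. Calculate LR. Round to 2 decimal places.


Likelihood ratio calculation:
LR = P(E|Hp) / P(E|Hd)
LR = 0.901 / 0.0556
LR = 16.21

16.21


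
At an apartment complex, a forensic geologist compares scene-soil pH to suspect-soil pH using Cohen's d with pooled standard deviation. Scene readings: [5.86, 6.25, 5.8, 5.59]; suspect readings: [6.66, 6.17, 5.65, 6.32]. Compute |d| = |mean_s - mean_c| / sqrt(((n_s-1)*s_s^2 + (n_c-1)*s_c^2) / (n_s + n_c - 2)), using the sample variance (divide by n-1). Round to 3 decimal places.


Pooled-variance Cohen's d for soil pH comparison:
Scene mean = 23.5 / 4 = 5.875
Suspect mean = 24.8 / 4 = 6.2
Scene sample variance s_s^2 = 0.0759
Suspect sample variance s_c^2 = 0.176467
Pooled variance = ((n_s-1)*s_s^2 + (n_c-1)*s_c^2) / (n_s + n_c - 2) = 0.126183
Pooled SD = sqrt(0.126183) = 0.355222
Mean difference = -0.325
|d| = |-0.325| / 0.355222 = 0.915

0.915


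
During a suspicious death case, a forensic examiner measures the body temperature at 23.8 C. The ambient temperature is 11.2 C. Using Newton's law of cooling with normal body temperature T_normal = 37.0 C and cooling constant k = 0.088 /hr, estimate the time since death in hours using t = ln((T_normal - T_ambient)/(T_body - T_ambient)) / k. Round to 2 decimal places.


Using Newton's law of cooling:
t = ln((T_normal - T_ambient) / (T_body - T_ambient)) / k
T_normal - T_ambient = 25.8
T_body - T_ambient = 12.6
Ratio = 2.047619
ln(ratio) = 0.716678
t = 0.716678 / 0.088 = 8.14 hours

8.14


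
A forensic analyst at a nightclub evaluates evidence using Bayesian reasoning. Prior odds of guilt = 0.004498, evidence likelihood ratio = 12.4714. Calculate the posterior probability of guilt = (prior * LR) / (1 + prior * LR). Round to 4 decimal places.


Bayesian evidence evaluation:
Posterior odds = prior_odds * LR = 0.004498 * 12.4714 = 0.05609636
Posterior probability = posterior_odds / (1 + posterior_odds)
= 0.05609636 / (1 + 0.05609636)
= 0.05609636 / 1.05609636
= 0.0531

0.0531


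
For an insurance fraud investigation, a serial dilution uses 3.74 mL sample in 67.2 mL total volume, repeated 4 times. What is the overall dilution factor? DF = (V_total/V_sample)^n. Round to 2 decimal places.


Dilution factor calculation:
Single dilution = V_total / V_sample = 67.2 / 3.74 ≈ 17.967914
Number of dilutions = 4
Total DF = (67.2 / 3.74)^4 (full precision, rounded at the end) = 104229.51

104229.51


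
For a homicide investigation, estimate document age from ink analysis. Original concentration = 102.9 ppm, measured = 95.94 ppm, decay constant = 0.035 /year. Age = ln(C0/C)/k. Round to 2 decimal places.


Document age estimation:
C0/C = 102.9 / 95.94 = 1.072545
ln(C0/C) = 0.070034
t = 0.070034 / 0.035 = 2.00 years

2.00


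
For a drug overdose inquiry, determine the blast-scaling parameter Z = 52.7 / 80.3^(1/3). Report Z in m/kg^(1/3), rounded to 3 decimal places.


Scaled distance calculation:
W^(1/3) = 80.3^(1/3) = 4.314249
Z = R / W^(1/3) = 52.7 / 4.314249
Z = 12.215 m/kg^(1/3)

12.215


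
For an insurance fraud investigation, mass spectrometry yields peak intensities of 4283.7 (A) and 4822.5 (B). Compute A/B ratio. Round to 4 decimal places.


Spectral peak ratio:
Peak A = 4283.7 counts
Peak B = 4822.5 counts
Ratio = 4283.7 / 4822.5 = 0.8883

0.8883


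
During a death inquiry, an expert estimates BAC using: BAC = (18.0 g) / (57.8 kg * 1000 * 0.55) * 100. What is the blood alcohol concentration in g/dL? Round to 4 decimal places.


Applying the Widmark formula:
BAC = (dose_g / (body_wt * 1000 * r)) * 100
Denominator = 57.8 * 1000 * 0.55 = 31790
BAC = (18.0 / 31790) * 100
BAC = 0.0566 g/dL

0.0566


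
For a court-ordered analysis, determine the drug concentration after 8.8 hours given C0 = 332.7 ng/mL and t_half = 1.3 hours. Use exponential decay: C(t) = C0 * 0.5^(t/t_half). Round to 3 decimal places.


Drug concentration decay:
Number of half-lives = t / t_half = 8.8 / 1.3 = 6.769231
Decay factor = 0.5^6.769231 = 0.00916766
C(t) = 332.7 * 0.00916766 = 3.050 ng/mL

3.050


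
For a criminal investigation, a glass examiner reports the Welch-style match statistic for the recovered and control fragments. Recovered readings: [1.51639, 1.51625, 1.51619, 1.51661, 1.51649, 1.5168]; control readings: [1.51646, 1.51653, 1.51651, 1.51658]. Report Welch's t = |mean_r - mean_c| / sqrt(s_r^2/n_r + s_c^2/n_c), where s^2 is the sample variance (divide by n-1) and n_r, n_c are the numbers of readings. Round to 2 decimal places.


Welch's t-criterion for glass RI comparison:
Recovered mean = sum / n_r = 9.09873 / 6 = 1.516455
Control mean = sum / n_c = 6.06608 / 4 = 1.51652
Recovered sample variance s_r^2 = 5.215e-08
Control sample variance s_c^2 = 2.46667e-09
Welch SE (unpooled) = sqrt(s_r^2/n_r + s_c^2/n_c) = sqrt(8.69167e-09 + 6.16667e-10) = sqrt(9.30834e-09) = 9.64797e-05
|mean_r - mean_c| = 6.5e-05
t = 6.5e-05 / 9.64797e-05 = 0.67

0.67


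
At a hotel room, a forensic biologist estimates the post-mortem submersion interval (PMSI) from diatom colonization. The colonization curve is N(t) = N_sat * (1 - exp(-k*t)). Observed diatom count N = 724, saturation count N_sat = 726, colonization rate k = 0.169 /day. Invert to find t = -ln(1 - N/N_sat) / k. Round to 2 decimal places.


PMSI from diatom colonization curve:
N / N_sat = 724 / 726 = 0.997245
1 - N/N_sat = 0.002755
ln(1 - N/N_sat) = -5.894338
t = -ln(1 - N/N_sat) / k = -(-5.894338) / 0.169 = 34.88 days

34.88


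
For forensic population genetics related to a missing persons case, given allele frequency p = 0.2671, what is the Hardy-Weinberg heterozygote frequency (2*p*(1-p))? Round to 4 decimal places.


Hardy-Weinberg heterozygote frequency:
q = 1 - p = 1 - 0.2671 = 0.7329
2pq = 2 * 0.2671 * 0.7329 = 0.3915

0.3915


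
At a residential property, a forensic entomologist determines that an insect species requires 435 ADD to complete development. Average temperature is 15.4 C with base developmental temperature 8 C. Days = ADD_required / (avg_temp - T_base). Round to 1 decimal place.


Insect development time:
Effective temperature = avg_temp - T_base = 15.4 - 8 = 7.4 C
Days = ADD / effective_temp = 435 / 7.4 = 58.8 days

58.8


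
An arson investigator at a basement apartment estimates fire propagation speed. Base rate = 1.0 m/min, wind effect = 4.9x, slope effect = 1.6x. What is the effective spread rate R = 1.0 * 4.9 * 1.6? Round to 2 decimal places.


Fire spread rate calculation:
R = R0 * wind_factor * slope_factor
= 1.0 * 4.9 * 1.6
= 4.9 * 1.6
= 7.84 m/min

7.84


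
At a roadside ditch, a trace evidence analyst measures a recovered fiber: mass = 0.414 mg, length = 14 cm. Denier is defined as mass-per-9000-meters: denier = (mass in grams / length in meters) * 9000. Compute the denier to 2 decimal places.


Denier calculation:
Mass in grams = 0.414 mg / 1000 = 0.000414 g
Length in meters = 14 cm / 100 = 0.14 m
Linear density = mass / length = 0.000414 / 0.14 = 0.00295714 g/m
Denier = (g/m) * 9000 = 0.00295714 * 9000 = 26.61

26.61


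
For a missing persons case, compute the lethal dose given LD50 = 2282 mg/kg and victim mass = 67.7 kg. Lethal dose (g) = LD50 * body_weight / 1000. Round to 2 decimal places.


Lethal dose calculation:
Lethal dose = LD50 * body_weight / 1000
= 2282 * 67.7 / 1000
= 154491.4 / 1000
= 154.49 g

154.49


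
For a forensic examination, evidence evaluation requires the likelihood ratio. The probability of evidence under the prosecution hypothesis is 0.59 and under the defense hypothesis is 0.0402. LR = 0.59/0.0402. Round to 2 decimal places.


Likelihood ratio calculation:
LR = P(E|Hp) / P(E|Hd)
LR = 0.59 / 0.0402
LR = 14.68

14.68


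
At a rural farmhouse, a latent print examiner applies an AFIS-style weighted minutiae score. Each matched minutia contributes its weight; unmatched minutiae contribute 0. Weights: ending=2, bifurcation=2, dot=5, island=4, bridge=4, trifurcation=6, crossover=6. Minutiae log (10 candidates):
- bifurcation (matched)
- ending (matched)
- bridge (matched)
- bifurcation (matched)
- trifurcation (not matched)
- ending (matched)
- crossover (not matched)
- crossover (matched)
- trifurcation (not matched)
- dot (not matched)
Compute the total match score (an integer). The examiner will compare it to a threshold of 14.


Weighted minutiae match score:
  bifurcation: matched, +2 (running total 2)
  ending: matched, +2 (running total 4)
  bridge: matched, +4 (running total 8)
  bifurcation: matched, +2 (running total 10)
  trifurcation: not matched, +0
  ending: matched, +2 (running total 12)
  crossover: not matched, +0
  crossover: matched, +6 (running total 18)
  trifurcation: not matched, +0
  dot: not matched, +0
Total score = 18
Threshold = 14; verdict = identification

18


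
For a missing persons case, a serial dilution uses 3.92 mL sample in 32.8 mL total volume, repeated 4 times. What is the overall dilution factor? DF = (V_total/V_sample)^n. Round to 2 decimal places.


Dilution factor calculation:
Single dilution = V_total / V_sample = 32.8 / 3.92 ≈ 8.367347
Number of dilutions = 4
Total DF = (32.8 / 3.92)^4 (full precision, rounded at the end) = 4901.75

4901.75


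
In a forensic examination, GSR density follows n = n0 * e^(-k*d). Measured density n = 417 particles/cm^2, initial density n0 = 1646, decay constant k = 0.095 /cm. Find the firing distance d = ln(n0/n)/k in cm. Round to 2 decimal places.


GSR distance calculation:
n0/n = 1646 / 417 = 3.947242
ln(n0/n) = 1.373017
d = 1.373017 / 0.095 = 14.45 cm

14.45


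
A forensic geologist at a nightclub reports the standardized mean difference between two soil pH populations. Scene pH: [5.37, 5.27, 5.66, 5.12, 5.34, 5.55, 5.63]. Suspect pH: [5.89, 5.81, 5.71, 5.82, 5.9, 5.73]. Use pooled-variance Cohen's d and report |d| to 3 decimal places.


Pooled-variance Cohen's d for soil pH comparison:
Scene mean = 37.94 / 7 = 5.42
Suspect mean = 34.86 / 6 = 5.81
Scene sample variance s_s^2 = 0.04
Suspect sample variance s_c^2 = 0.0062
Pooled variance = ((n_s-1)*s_s^2 + (n_c-1)*s_c^2) / (n_s + n_c - 2) = 0.024636
Pooled SD = sqrt(0.024636) = 0.156959
Mean difference = -0.39
|d| = |-0.39| / 0.156959 = 2.485

2.485


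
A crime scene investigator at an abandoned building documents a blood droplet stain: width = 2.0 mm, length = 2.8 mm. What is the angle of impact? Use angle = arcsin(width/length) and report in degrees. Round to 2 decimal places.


Blood spatter impact angle calculation:
width / length = 2.0 / 2.8 = 0.714286
angle = arcsin(0.714286)
angle = 45.58 degrees

45.58


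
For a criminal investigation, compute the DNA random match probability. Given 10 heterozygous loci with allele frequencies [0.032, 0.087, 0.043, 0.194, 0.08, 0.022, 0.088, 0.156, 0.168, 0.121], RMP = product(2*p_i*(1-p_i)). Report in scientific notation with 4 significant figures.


Computing RMP for 10 loci:
Locus 1: 2 * 0.032 * 0.968 = 0.061952
Locus 2: 2 * 0.087 * 0.913 = 0.158862
Locus 3: 2 * 0.043 * 0.957 = 0.082302
Locus 4: 2 * 0.194 * 0.806 = 0.312728
Locus 5: 2 * 0.08 * 0.92 = 0.1472
Locus 6: 2 * 0.022 * 0.978 = 0.043032
Locus 7: 2 * 0.088 * 0.912 = 0.160512
Locus 8: 2 * 0.156 * 0.844 = 0.263328
Locus 9: 2 * 0.168 * 0.832 = 0.279552
Locus 10: 2 * 0.121 * 0.879 = 0.212718
RMP = 4.033e-09

4.033e-09


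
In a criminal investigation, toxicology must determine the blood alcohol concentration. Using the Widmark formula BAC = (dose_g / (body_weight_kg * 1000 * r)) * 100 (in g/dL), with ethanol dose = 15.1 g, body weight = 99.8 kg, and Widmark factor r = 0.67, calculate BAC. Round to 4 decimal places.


Applying the Widmark formula:
BAC = (dose_g / (body_wt * 1000 * r)) * 100
Denominator = 99.8 * 1000 * 0.67 = 66866
BAC = (15.1 / 66866) * 100
BAC = 0.0226 g/dL

0.0226


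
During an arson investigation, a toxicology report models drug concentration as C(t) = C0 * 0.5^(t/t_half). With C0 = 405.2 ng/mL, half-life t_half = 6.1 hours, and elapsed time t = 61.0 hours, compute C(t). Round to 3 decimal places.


Drug concentration decay:
Number of half-lives = t / t_half = 61.0 / 6.1 = 10
Decay factor = 0.5^10 = 0.00097656
C(t) = 405.2 * 0.00097656 = 0.396 ng/mL

0.396


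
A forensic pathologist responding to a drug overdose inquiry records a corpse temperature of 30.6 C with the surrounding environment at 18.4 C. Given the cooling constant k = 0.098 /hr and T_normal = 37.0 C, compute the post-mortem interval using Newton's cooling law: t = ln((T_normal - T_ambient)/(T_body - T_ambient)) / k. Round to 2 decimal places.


Using Newton's law of cooling:
t = ln((T_normal - T_ambient) / (T_body - T_ambient)) / k
T_normal - T_ambient = 18.6
T_body - T_ambient = 12.2
Ratio = 1.52459
ln(ratio) = 0.421726
t = 0.421726 / 0.098 = 4.30 hours

4.30


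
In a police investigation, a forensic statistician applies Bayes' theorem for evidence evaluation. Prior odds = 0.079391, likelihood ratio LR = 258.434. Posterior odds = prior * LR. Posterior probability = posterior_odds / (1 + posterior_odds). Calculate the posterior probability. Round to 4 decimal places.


Bayesian evidence evaluation:
Posterior odds = prior_odds * LR = 0.079391 * 258.434 = 20.51733
Posterior probability = posterior_odds / (1 + posterior_odds)
= 20.51733 / (1 + 20.51733)
= 20.51733 / 21.51733
= 0.9535

0.9535


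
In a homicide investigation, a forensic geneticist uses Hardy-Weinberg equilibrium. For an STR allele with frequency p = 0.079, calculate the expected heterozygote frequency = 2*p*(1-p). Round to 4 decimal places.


Hardy-Weinberg heterozygote frequency:
q = 1 - p = 1 - 0.079 = 0.921
2pq = 2 * 0.079 * 0.921 = 0.1455

0.1455


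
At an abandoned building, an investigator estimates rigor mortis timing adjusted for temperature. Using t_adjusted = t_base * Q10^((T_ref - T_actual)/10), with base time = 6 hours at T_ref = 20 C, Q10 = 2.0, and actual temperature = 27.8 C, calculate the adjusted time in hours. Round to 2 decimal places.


Rigor mortis time adjustment:
Exponent = (T_ref - T_actual) / 10 = (20 - 27.8) / 10 = -0.78
Q10 factor = 2.0^-0.78 = 0.58237
t_adjusted = 6 * 0.58237 = 3.49 hours

3.49


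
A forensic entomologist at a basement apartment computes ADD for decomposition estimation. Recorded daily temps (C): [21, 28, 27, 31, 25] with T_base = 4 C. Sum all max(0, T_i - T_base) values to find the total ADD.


Computing ADD day by day:
Day 1: max(0, 21 - 4) = 17
Day 2: max(0, 28 - 4) = 24
Day 3: max(0, 27 - 4) = 23
Day 4: max(0, 31 - 4) = 27
Day 5: max(0, 25 - 4) = 21
Total ADD = 112

112


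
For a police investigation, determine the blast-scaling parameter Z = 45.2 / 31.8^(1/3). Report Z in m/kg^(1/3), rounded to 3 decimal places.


Scaled distance calculation:
W^(1/3) = 31.8^(1/3) = 3.168174
Z = R / W^(1/3) = 45.2 / 3.168174
Z = 14.267 m/kg^(1/3)

14.267


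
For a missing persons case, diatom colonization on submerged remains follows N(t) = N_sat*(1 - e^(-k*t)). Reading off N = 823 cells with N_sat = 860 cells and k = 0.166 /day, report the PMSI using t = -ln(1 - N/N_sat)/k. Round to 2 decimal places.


PMSI from diatom colonization curve:
N / N_sat = 823 / 860 = 0.956977
1 - N/N_sat = 0.043023
ln(1 - N/N_sat) = -3.14602
t = -ln(1 - N/N_sat) / k = -(-3.14602) / 0.166 = 18.95 days

18.95


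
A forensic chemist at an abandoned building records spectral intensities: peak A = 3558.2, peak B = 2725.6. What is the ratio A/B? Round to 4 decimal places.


Spectral peak ratio:
Peak A = 3558.2 counts
Peak B = 2725.6 counts
Ratio = 3558.2 / 2725.6 = 1.3055

1.3055


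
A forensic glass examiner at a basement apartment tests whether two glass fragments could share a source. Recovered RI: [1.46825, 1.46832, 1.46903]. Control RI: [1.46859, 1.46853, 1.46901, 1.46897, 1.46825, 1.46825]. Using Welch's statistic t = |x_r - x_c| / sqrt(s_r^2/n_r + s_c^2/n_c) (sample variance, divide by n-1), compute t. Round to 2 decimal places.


Welch's t-criterion for glass RI comparison:
Recovered mean = sum / n_r = 4.4056 / 3 = 1.4685333
Control mean = sum / n_c = 8.8116 / 6 = 1.4686
Recovered sample variance s_r^2 = 1.86233e-07
Control sample variance s_c^2 = 1.11e-07
Welch SE (unpooled) = sqrt(s_r^2/n_r + s_c^2/n_c) = sqrt(6.20778e-08 + 1.85e-08) = sqrt(8.05778e-08) = 0.000283862
|mean_r - mean_c| = 6.66667e-05
t = 6.66667e-05 / 0.000283862 = 0.23

0.23


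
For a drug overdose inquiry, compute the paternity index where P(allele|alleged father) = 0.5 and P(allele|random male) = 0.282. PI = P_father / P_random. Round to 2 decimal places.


Paternity Index calculation:
PI = P(allele|father) / P(allele|random)
PI = 0.5 / 0.282
PI = 1.77

1.77


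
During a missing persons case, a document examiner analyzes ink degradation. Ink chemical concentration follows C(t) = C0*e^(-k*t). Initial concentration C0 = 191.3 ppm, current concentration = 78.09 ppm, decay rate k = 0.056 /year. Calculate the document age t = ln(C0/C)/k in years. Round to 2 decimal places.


Document age estimation:
C0/C = 191.3 / 78.09 = 2.449737
ln(C0/C) = 0.895981
t = 0.895981 / 0.056 = 16.00 years

16.00


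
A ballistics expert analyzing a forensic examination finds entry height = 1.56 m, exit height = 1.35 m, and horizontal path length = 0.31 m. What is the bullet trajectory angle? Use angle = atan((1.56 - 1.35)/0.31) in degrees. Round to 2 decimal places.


Bullet trajectory angle:
Height difference = 1.56 - 1.35 = 0.21 m
angle = atan(0.21 / 0.31)
angle = atan(0.677419)
angle = 34.11 degrees

34.11


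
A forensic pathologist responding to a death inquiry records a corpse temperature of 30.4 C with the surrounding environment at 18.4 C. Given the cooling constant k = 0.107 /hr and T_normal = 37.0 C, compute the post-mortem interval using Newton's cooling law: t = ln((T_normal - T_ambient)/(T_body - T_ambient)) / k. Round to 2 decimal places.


Using Newton's law of cooling:
t = ln((T_normal - T_ambient) / (T_body - T_ambient)) / k
T_normal - T_ambient = 18.6
T_body - T_ambient = 12.0
Ratio = 1.55
ln(ratio) = 0.438255
t = 0.438255 / 0.107 = 4.10 hours

4.10


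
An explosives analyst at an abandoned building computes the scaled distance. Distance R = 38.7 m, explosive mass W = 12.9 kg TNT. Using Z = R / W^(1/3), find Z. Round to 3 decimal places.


Scaled distance calculation:
W^(1/3) = 12.9^(1/3) = 2.34529
Z = R / W^(1/3) = 38.7 / 2.34529
Z = 16.501 m/kg^(1/3)

16.501


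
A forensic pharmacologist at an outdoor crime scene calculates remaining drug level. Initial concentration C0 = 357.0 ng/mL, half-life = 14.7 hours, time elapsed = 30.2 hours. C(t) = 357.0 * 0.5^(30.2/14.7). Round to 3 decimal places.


Drug concentration decay:
Number of half-lives = t / t_half = 30.2 / 14.7 = 2.054422
Decay factor = 0.5^2.054422 = 0.24074504
C(t) = 357.0 * 0.24074504 = 85.946 ng/mL

85.946


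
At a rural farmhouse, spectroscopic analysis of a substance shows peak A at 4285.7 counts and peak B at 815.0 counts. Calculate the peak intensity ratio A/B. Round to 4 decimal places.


Spectral peak ratio:
Peak A = 4285.7 counts
Peak B = 815.0 counts
Ratio = 4285.7 / 815.0 = 5.2585

5.2585


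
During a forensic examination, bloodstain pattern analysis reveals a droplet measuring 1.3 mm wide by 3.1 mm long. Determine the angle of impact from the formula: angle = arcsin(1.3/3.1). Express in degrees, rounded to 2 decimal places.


Blood spatter impact angle calculation:
width / length = 1.3 / 3.1 = 0.419355
angle = arcsin(0.419355)
angle = 24.79 degrees

24.79


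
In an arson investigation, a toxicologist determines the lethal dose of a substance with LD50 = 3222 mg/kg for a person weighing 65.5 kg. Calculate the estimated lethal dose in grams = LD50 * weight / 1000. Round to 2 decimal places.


Lethal dose calculation:
Lethal dose = LD50 * body_weight / 1000
= 3222 * 65.5 / 1000
= 211041 / 1000
= 211.04 g

211.04


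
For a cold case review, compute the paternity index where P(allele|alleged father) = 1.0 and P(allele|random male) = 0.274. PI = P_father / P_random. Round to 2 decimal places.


Paternity Index calculation:
PI = P(allele|father) / P(allele|random)
PI = 1.0 / 0.274
PI = 3.65

3.65


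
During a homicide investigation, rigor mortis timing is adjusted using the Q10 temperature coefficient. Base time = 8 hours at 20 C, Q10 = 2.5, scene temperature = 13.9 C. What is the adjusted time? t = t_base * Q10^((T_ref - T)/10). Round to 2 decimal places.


Rigor mortis time adjustment:
Exponent = (T_ref - T_actual) / 10 = (20 - 13.9) / 10 = 0.61
Q10 factor = 2.5^0.61 = 1.74881
t_adjusted = 8 * 1.74881 = 13.99 hours

13.99


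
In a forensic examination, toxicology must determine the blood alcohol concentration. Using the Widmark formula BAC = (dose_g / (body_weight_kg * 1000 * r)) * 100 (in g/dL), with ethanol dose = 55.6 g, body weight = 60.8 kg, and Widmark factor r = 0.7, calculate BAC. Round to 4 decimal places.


Applying the Widmark formula:
BAC = (dose_g / (body_wt * 1000 * r)) * 100
Denominator = 60.8 * 1000 * 0.7 = 42560
BAC = (55.6 / 42560) * 100
BAC = 0.1306 g/dL

0.1306


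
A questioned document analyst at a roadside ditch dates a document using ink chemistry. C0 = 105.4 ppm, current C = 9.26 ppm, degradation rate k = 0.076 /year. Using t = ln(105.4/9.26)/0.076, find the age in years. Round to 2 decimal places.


Document age estimation:
C0/C = 105.4 / 9.26 = 11.382289
ln(C0/C) = 2.432059
t = 2.432059 / 0.076 = 32.00 years

32.00


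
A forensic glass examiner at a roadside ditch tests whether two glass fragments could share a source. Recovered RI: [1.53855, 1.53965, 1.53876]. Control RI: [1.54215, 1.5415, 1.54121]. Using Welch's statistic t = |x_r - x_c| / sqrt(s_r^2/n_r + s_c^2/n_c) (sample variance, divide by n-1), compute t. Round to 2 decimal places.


Welch's t-criterion for glass RI comparison:
Recovered mean = sum / n_r = 4.61696 / 3 = 1.5389867
Control mean = sum / n_c = 4.62486 / 3 = 1.54162
Recovered sample variance s_r^2 = 3.41033e-07
Control sample variance s_c^2 = 2.317e-07
Welch SE (unpooled) = sqrt(s_r^2/n_r + s_c^2/n_c) = sqrt(1.13678e-07 + 7.72333e-08) = sqrt(1.90911e-07) = 0.000436934
|mean_r - mean_c| = 0.00263333
t = 0.00263333 / 0.000436934 = 6.03

6.03


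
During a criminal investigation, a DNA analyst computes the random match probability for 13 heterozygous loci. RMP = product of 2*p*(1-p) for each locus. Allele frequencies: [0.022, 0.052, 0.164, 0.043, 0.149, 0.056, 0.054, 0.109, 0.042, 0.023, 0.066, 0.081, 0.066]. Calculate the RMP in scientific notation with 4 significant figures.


Computing RMP for 13 loci:
Locus 1: 2 * 0.022 * 0.978 = 0.043032
Locus 2: 2 * 0.052 * 0.948 = 0.098592
Locus 3: 2 * 0.164 * 0.836 = 0.274208
Locus 4: 2 * 0.043 * 0.957 = 0.082302
Locus 5: 2 * 0.149 * 0.851 = 0.253598
Locus 6: 2 * 0.056 * 0.944 = 0.105728
Locus 7: 2 * 0.054 * 0.946 = 0.102168
Locus 8: 2 * 0.109 * 0.891 = 0.194238
Locus 9: 2 * 0.042 * 0.958 = 0.080472
Locus 10: 2 * 0.023 * 0.977 = 0.044942
Locus 11: 2 * 0.066 * 0.934 = 0.123288
Locus 12: 2 * 0.081 * 0.919 = 0.148878
Locus 13: 2 * 0.066 * 0.934 = 0.123288
RMP = 4.169e-13

4.169e-13


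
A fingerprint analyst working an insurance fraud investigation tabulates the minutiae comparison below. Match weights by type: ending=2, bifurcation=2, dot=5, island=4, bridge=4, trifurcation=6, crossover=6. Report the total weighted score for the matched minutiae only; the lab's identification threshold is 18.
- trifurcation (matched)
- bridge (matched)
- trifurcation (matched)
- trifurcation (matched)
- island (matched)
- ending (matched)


Weighted minutiae match score:
  trifurcation: matched, +6 (running total 6)
  bridge: matched, +4 (running total 10)
  trifurcation: matched, +6 (running total 16)
  trifurcation: matched, +6 (running total 22)
  island: matched, +4 (running total 26)
  ending: matched, +2 (running total 28)
Total score = 28
Threshold = 18; verdict = identification

28


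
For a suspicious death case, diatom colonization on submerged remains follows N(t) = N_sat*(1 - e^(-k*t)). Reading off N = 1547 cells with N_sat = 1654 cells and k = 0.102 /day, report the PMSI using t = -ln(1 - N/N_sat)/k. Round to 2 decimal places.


PMSI from diatom colonization curve:
N / N_sat = 1547 / 1654 = 0.935308
1 - N/N_sat = 0.064692
ln(1 - N/N_sat) = -2.738118
t = -ln(1 - N/N_sat) / k = -(-2.738118) / 0.102 = 26.84 days

26.84


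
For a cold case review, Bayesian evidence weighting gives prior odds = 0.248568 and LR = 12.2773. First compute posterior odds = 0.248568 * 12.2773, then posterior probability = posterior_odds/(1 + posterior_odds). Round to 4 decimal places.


Bayesian evidence evaluation:
Posterior odds = prior_odds * LR = 0.248568 * 12.2773 = 3.051744
Posterior probability = posterior_odds / (1 + posterior_odds)
= 3.051744 / (1 + 3.051744)
= 3.051744 / 4.051744
= 0.7532

0.7532


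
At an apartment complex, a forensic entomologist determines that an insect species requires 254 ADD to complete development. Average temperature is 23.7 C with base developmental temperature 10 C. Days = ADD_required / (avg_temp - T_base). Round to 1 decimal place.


Insect development time:
Effective temperature = avg_temp - T_base = 23.7 - 10 = 13.7 C
Days = ADD / effective_temp = 254 / 13.7 = 18.5 days

18.5


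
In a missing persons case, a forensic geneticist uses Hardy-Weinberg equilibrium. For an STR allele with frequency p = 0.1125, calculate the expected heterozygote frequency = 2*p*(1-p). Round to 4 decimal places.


Hardy-Weinberg heterozygote frequency:
q = 1 - p = 1 - 0.1125 = 0.8875
2pq = 2 * 0.1125 * 0.8875 = 0.1997

0.1997


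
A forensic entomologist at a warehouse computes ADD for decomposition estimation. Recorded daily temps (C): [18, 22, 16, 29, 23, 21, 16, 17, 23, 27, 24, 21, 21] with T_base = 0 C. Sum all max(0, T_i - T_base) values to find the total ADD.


Computing ADD day by day:
Day 1: max(0, 18 - 0) = 18
Day 2: max(0, 22 - 0) = 22
Day 3: max(0, 16 - 0) = 16
Day 4: max(0, 29 - 0) = 29
Day 5: max(0, 23 - 0) = 23
Day 6: max(0, 21 - 0) = 21
Day 7: max(0, 16 - 0) = 16
Day 8: max(0, 17 - 0) = 17
Day 9: max(0, 23 - 0) = 23
Day 10: max(0, 27 - 0) = 27
Day 11: max(0, 24 - 0) = 24
Day 12: max(0, 21 - 0) = 21
Day 13: max(0, 21 - 0) = 21
Total ADD = 278

278


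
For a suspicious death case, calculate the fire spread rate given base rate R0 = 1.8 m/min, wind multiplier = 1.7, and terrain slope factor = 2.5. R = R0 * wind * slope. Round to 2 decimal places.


Fire spread rate calculation:
R = R0 * wind_factor * slope_factor
= 1.8 * 1.7 * 2.5
= 3.06 * 2.5
= 7.65 m/min

7.65


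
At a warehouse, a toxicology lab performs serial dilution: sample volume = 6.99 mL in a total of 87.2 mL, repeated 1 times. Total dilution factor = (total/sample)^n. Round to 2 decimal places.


Dilution factor calculation:
Single dilution = V_total / V_sample = 87.2 / 6.99 ≈ 12.474964
Number of dilutions = 1
Total DF = (87.2 / 6.99)^1 (full precision, rounded at the end) = 12.47

12.47


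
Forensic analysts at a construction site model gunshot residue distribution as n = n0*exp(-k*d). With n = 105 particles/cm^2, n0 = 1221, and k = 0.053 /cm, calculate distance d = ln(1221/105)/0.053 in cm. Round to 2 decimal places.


GSR distance calculation:
n0/n = 1221 / 105 = 11.628571
ln(n0/n) = 2.453465
d = 2.453465 / 0.053 = 46.29 cm

46.29


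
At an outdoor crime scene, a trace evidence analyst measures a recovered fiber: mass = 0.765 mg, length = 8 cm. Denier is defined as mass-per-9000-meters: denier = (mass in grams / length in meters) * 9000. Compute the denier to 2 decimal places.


Denier calculation:
Mass in grams = 0.765 mg / 1000 = 0.000765 g
Length in meters = 8 cm / 100 = 0.08 m
Linear density = mass / length = 0.000765 / 0.08 = 0.0095625 g/m
Denier = (g/m) * 9000 = 0.0095625 * 9000 = 86.06

86.06


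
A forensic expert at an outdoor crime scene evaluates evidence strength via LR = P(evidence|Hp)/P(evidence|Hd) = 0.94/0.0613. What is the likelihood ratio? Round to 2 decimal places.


Likelihood ratio calculation:
LR = P(E|Hp) / P(E|Hd)
LR = 0.94 / 0.0613
LR = 15.33

15.33
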